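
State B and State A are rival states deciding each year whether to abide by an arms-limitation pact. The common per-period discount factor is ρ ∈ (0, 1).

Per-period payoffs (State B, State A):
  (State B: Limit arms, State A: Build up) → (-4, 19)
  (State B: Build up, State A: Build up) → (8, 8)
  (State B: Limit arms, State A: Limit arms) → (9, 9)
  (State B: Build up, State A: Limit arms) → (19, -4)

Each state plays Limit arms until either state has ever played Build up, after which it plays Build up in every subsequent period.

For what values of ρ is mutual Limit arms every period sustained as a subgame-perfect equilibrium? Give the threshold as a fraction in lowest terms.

Cooperation forever yields 9 each period: 9/(1−ρ).
Deviating yields 19 once, then 8 forever: 19 + 8ρ/(1−ρ).
No profitable deviation requires 9/(1−ρ) ≥ 19 + 8ρ/(1−ρ).
Multiplying by (1−ρ): 9 ≥ 19(1−ρ) + 8ρ = 19 − 11ρ.
So 11ρ ≥ 10, i.e. ρ ≥ 10/11.

10/11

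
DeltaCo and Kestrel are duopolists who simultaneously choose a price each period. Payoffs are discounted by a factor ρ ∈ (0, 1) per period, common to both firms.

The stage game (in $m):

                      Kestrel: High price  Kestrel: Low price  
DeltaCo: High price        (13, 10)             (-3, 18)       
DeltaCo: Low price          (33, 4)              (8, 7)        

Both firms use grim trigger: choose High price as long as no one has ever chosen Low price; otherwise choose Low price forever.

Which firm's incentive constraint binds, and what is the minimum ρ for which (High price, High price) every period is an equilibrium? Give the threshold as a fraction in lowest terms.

DeltaCo; ρ ≥ 4/5

For DeltaCo: deviation gain 33−13 = 20, per-period punishment loss 13−8 = 5. IC gives ρ ≥ 20/25 = 4/5.
For Kestrel: gain 8, loss 3 per period, so ρ ≥ 8/11.
The tighter constraint is DeltaCo's, so cooperation needs ρ ≥ 4/5.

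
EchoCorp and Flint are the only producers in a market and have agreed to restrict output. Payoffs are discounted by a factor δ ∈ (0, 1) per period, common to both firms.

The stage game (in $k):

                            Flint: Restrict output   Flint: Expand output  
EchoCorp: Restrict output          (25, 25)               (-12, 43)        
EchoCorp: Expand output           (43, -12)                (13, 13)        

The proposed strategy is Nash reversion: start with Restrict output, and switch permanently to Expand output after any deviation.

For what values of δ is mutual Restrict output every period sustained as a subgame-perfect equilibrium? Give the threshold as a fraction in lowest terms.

3/5

25/(1−δ) ≥ 43 + 13δ/(1−δ)
25 ≥ 43 − 30δ
δ ≥ 18/30 = 3/5.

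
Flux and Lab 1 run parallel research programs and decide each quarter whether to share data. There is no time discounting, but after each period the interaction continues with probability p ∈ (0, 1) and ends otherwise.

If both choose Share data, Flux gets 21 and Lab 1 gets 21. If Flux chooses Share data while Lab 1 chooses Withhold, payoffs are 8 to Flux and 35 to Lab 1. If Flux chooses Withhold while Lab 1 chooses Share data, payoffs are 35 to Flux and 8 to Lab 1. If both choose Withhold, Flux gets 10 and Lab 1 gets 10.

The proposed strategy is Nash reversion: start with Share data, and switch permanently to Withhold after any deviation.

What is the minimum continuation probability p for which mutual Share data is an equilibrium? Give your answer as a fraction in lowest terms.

Expected cooperation value is 21 + p·21 + p²·21 + … = 21/(1−p); deviation gives 35 + p·10/(1−p).
21 ≥ 35(1−p) + 10p ⇒ 25p ≥ 14 ⇒ p ≥ 14/25.

14/25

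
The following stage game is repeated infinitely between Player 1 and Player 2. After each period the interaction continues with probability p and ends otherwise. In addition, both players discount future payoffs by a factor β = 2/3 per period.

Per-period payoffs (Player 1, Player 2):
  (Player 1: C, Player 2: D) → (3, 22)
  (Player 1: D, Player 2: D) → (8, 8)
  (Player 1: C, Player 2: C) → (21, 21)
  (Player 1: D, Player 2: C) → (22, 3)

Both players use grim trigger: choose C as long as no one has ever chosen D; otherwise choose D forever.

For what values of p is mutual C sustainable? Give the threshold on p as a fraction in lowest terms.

With continuation probability p and discount β, the effective per-period discount factor is βp.
Grim-trigger IC: βp ≥ (22−21)/(22−8) = 1/14.
So p ≥ (1/14)/(2/3) = 3/28.

3/28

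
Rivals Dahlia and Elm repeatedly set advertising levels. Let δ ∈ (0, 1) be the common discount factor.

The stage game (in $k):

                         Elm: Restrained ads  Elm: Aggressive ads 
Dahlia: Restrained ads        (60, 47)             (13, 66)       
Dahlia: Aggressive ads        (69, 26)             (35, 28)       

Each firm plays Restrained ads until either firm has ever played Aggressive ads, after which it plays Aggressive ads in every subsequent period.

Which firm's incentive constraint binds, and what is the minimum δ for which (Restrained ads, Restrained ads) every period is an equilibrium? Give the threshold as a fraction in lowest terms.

Dahlia: cooperation gives 60 each period; deviation gives 69 once then 35 forever.
  60/(1−δ) ≥ 69 + 35δ/(1−δ) ⇒ δ ≥ 9/34.
Elm: cooperation gives 47 each period; deviation gives 66 once then 28 forever.
  δ ≥ 19/38 = 1/2.
Both must hold, so the binding constraint is Elm's: δ ≥ 1/2.

Elm; δ ≥ 1/2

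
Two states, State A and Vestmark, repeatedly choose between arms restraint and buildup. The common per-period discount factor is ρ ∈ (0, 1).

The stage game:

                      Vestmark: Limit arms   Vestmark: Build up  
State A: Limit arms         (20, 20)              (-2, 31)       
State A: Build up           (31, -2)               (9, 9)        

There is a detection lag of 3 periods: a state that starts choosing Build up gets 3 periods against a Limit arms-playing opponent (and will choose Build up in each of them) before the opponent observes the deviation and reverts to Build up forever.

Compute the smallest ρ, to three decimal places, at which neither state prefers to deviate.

A deviator earns 31 for 3 periods, then 9 forever; cooperating earns 20 forever. Multiplying the IC by (1−ρ):
20 ≥ 31(1−ρ^3) + 9ρ^3, so 22·ρ^3 ≥ 11 and ρ^3 ≥ 1/2.
ρ ≥ (1/2)^(1/3) ≈ 0.794.

0.794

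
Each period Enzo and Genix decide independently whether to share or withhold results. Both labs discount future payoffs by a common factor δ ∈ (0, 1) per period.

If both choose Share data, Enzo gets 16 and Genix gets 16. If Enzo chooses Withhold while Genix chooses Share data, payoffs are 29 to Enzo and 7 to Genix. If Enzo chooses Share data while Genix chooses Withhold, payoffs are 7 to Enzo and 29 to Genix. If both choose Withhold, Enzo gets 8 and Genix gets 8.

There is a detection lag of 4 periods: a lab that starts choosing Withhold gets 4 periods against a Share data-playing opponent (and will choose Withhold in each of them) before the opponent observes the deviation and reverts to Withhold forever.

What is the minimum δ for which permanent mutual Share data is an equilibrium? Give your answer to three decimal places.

0.887

The best deviation is to choose Withhold for all 4 undetected periods, earning 29 each, then 8 forever once detected.
Deviation value: 29(1−δ^4)/(1−δ) + 8δ^4/(1−δ); cooperation value: 16/(1−δ).
IC: 16 ≥ 29(1−δ^4) + 8δ^4 = 29 − 21δ^4.
So δ^4 ≥ 13/21, giving δ ≥ (13/21)^(1/4) ≈ 0.887.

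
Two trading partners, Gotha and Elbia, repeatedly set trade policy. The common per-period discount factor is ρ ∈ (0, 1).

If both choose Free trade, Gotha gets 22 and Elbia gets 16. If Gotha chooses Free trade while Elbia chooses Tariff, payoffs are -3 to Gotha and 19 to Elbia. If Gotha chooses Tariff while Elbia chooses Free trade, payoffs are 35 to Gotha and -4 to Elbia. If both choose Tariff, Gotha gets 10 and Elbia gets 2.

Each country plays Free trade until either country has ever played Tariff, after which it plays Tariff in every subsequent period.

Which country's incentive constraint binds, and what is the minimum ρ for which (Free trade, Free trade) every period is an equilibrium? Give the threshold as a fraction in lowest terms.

Gotha's threshold: (35−22)/(35−10) = 13/25.
Elbia's threshold: (19−16)/(19−2) = 3/17.
13/25 > 3/17, so Gotha binds and ρ* = 13/25.

Gotha; ρ ≥ 13/25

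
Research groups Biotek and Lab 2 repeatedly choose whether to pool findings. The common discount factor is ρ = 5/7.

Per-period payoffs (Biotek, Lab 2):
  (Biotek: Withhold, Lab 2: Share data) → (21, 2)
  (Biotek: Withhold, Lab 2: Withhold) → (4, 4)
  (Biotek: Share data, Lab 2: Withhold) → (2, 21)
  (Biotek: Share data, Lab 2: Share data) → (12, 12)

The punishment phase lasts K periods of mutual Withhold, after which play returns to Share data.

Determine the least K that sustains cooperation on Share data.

IC: ρ(1−ρ^K)/(1−ρ) ≥ (21−12)/(12−4) = 9/8.
With ρ = 5/7: need 1 − ρ^K ≥ 9/8·(1−5/7)/(5/7), i.e. ρ^K ≤ 0.5500.
Since (5/7)^1 = 0.7143 and (5/7)^2 = 0.5102, the smallest such K is 2.

2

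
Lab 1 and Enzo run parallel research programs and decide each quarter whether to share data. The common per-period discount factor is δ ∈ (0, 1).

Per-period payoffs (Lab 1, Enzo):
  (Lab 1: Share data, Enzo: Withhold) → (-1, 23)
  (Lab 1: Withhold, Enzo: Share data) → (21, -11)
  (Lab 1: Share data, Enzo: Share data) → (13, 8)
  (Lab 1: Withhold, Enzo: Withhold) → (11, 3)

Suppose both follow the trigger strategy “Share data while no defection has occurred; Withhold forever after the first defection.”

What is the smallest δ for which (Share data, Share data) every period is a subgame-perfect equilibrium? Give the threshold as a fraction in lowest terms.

For Lab 1: deviation gain 21−13 = 8, per-period punishment loss 13−11 = 2. IC gives δ ≥ 8/10 = 4/5.
For Enzo: gain 15, loss 5 per period, so δ ≥ 15/20 = 3/4.
The tighter constraint is Lab 1's, so cooperation needs δ ≥ 4/5.

4/5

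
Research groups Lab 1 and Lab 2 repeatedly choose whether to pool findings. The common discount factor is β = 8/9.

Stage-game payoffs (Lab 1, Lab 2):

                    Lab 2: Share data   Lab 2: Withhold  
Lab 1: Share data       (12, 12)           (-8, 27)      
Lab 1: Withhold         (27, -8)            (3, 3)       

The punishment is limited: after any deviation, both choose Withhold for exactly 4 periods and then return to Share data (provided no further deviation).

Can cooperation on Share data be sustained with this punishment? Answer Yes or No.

IC: β+…+β^4 ≥ (27−12)/(12−3) = 5/3.
At β = 8/9: partial sum = 3.0056 ≥ 1.6667. Cooperation sustainable.

Yes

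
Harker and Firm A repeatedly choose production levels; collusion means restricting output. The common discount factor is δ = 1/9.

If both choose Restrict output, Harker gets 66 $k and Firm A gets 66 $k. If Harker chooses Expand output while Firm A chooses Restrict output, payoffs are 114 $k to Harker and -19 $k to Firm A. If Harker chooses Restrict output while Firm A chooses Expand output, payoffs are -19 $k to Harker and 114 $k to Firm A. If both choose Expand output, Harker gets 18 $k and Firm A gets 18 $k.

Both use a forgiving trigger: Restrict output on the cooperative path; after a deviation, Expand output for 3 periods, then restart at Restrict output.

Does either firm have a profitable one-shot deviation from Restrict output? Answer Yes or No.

Yes

Comparing payoff streams over the 4 periods until play realigns: cooperate → 66(1+δ+…+δ^3); deviate → 114 + 18(δ+…+δ^3).
Cooperation is sustained iff (66−18)(δ+…+δ^3) ≥ 114−66.
δ+…+δ^3 = 1/9·(1−(1/9)^3)/(1−1/9) = 0.1248, and (114−66)/(66−18) = 1.0000.
0.1248 < 1.0000, so cooperation is not sustainable.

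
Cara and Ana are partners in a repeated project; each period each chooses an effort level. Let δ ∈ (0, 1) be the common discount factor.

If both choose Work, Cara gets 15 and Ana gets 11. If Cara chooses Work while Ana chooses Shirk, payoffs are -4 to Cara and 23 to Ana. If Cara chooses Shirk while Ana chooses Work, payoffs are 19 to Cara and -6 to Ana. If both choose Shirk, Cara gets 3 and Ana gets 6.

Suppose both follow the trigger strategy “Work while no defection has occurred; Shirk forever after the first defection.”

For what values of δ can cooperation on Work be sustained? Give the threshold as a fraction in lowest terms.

12/17

Cara: cooperation gives 15 each period; deviation gives 19 once then 3 forever.
  15/(1−δ) ≥ 19 + 3δ/(1−δ) ⇒ δ ≥ 4/16 = 1/4.
Ana: cooperation gives 11 each period; deviation gives 23 once then 6 forever.
  δ ≥ 12/17.
Both must hold, so the binding constraint is Ana's: δ ≥ 12/17.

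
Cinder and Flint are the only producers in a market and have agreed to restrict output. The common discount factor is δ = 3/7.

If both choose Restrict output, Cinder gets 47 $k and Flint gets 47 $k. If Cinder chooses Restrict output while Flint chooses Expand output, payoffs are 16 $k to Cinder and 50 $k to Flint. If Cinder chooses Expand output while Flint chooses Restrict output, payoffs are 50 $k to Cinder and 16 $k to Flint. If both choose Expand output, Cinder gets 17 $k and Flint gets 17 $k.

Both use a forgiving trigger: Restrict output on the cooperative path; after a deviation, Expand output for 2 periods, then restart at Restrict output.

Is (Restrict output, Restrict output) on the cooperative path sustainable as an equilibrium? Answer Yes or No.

Yes

IC: δ+…+δ^2 ≥ (50−47)/(47−17) = 1/10.
At δ = 3/7: partial sum = 0.6122 ≥ 0.1000. Cooperation sustainable.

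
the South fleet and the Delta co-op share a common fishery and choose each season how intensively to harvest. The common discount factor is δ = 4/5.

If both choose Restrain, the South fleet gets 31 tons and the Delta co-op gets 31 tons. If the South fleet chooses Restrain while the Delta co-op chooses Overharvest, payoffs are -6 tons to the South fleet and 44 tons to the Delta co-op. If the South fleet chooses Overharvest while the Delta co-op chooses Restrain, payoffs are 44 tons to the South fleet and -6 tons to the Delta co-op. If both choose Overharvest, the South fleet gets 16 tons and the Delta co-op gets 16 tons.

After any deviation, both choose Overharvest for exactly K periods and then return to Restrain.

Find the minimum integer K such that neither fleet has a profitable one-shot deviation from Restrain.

2

Need Σ_{k=1}^{K} δ^k ≥ (44−31)/(31−16) = 0.8667 at δ = 4/5.
At K = 1 the sum is 0.8000 < 0.8667; at K = 2 it is 1.4400 ≥ 0.8667.
So the minimum punishment length is K = 2.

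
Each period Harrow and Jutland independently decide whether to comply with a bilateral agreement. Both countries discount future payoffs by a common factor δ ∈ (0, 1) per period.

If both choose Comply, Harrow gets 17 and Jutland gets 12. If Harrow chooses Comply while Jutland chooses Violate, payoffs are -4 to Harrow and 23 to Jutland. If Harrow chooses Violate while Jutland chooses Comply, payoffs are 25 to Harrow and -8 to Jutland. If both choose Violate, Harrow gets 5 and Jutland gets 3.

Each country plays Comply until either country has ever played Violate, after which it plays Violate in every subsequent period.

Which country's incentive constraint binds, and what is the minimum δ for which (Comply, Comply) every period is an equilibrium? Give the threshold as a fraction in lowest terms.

Harrow: cooperation gives 17 each period; deviation gives 25 once then 5 forever.
  17/(1−δ) ≥ 25 + 5δ/(1−δ) ⇒ δ ≥ 8/20 = 2/5.
Jutland: cooperation gives 12 each period; deviation gives 23 once then 3 forever.
  δ ≥ 11/20.
Both must hold, so the binding constraint is Jutland's: δ ≥ 11/20.

Jutland; δ ≥ 11/20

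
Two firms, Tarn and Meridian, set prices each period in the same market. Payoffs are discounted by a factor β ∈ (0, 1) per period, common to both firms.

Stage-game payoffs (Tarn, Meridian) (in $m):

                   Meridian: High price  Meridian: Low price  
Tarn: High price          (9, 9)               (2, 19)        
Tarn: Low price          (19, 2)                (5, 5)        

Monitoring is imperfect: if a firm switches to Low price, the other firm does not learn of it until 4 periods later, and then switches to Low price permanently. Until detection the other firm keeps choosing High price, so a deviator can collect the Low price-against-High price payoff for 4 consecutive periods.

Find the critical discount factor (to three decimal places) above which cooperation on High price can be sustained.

Deviating for the 4 undetected periods gains 19−9 = 10 per period over cooperation, then loses 9−5 = 4 per period forever once punishment starts.
Gain: 10(1 + β + … + β^3); loss: 4·β^4/(1−β).
No profitable deviation ⇔ 10(1−β^4) ≤ 4·β^4, i.e. β^4 ≥ 10/(10+4) = 5/7.
Hence β ≥ (5/7)^(1/4) ≈ 0.919.

0.919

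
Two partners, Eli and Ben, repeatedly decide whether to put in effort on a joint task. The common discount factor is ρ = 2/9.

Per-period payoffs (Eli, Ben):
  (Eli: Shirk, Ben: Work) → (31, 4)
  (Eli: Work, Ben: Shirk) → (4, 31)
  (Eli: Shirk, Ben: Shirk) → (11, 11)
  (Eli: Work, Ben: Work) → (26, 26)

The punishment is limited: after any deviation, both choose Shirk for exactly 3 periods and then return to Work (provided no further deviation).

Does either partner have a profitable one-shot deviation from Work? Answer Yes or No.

Comparing payoff streams over the 4 periods until play realigns: cooperate → 26(1+ρ+…+ρ^3); deviate → 31 + 11(ρ+…+ρ^3).
Cooperation is sustained iff (26−11)(ρ+…+ρ^3) ≥ 31−26.
ρ+…+ρ^3 = 2/9·(1−(2/9)^3)/(1−2/9) = 0.2826, and (31−26)/(26−11) = 0.3333.
0.2826 < 0.3333, so cooperation is not sustainable.

Yes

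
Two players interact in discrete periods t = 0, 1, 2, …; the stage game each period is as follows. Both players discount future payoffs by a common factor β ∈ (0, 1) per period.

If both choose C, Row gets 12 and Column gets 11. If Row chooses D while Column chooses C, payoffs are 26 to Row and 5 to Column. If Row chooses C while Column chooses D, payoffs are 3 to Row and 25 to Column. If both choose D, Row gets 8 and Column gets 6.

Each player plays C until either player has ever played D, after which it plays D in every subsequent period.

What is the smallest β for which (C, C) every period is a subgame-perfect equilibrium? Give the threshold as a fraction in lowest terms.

Row's threshold: (26−12)/(26−8) = 7/9.
Column's threshold: (25−11)/(25−6) = 14/19.
7/9 > 14/19, so Row binds and β* = 7/9.

7/9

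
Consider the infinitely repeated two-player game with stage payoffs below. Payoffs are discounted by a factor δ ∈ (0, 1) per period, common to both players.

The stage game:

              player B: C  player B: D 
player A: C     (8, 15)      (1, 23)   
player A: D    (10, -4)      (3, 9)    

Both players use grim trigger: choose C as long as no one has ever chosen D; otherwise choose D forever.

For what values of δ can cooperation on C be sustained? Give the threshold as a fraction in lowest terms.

4/7

player A: cooperation gives 8 each period; deviation gives 10 once then 3 forever.
  8/(1−δ) ≥ 10 + 3δ/(1−δ) ⇒ δ ≥ 2/7.
player B: cooperation gives 15 each period; deviation gives 23 once then 9 forever.
  δ ≥ 8/14 = 4/7.
Both must hold, so the binding constraint is player B's: δ ≥ 4/7.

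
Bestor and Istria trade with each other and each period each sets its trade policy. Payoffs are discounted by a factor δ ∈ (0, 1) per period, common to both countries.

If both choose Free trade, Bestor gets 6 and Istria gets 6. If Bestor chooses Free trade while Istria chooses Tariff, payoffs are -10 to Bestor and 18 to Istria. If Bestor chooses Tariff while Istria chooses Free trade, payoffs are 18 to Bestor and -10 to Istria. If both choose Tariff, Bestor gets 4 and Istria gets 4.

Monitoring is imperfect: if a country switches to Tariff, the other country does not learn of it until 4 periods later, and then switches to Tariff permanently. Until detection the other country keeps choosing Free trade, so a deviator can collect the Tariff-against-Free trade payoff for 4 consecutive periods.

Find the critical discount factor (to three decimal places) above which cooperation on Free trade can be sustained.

0.962

The best deviation is to choose Tariff for all 4 undetected periods, earning 18 each, then 4 forever once detected.
Deviation value: 18(1−δ^4)/(1−δ) + 4δ^4/(1−δ); cooperation value: 6/(1−δ).
IC: 6 ≥ 18(1−δ^4) + 4δ^4 = 18 − 14δ^4.
So δ^4 ≥ 12/14 = 6/7, giving δ ≥ (6/7)^(1/4) ≈ 0.962.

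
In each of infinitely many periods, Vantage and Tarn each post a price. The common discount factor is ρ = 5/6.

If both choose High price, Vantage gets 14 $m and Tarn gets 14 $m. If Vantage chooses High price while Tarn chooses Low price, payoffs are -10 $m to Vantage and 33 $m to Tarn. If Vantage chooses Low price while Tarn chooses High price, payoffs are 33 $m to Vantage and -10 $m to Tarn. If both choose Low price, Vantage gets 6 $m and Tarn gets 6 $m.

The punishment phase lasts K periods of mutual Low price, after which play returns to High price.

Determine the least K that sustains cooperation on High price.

Need Σ_{k=1}^{K} ρ^k ≥ (33−14)/(14−6) = 2.3750 at ρ = 5/6.
At K = 3 the sum is 2.1065 < 2.3750; at K = 4 it is 2.5887 ≥ 2.3750.
So the minimum punishment length is K = 4.

4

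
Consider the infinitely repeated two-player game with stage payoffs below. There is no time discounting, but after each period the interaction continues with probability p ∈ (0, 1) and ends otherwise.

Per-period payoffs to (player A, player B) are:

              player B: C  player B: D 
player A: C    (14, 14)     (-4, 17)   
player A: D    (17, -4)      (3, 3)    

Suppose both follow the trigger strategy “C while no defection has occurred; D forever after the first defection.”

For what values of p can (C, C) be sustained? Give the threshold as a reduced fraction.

3/14

Expected cooperation value is 14 + p·14 + p²·14 + … = 14/(1−p); deviation gives 17 + p·3/(1−p).
14 ≥ 17(1−p) + 3p ⇒ 14p ≥ 3 ⇒ p ≥ 3/14.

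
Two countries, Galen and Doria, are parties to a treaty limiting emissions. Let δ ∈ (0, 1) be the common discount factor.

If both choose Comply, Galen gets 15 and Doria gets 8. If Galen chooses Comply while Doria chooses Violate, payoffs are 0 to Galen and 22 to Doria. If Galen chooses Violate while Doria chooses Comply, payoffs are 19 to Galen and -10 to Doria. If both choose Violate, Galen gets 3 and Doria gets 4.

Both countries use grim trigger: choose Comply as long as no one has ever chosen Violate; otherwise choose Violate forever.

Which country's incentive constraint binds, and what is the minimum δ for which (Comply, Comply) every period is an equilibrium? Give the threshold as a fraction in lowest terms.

For Galen: deviation gain 19−15 = 4, per-period punishment loss 15−3 = 12. IC gives δ ≥ 4/16 = 1/4.
For Doria: gain 14, loss 4 per period, so δ ≥ 14/18 = 7/9.
The tighter constraint is Doria's, so cooperation needs δ ≥ 7/9.

Doria; δ ≥ 7/9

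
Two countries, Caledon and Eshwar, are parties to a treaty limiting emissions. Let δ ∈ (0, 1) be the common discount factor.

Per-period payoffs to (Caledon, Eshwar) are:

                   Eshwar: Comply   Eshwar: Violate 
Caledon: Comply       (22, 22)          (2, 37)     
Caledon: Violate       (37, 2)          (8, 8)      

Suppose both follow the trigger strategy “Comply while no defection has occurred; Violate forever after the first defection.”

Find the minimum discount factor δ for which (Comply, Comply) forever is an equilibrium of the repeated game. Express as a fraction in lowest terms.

22/(1−δ) ≥ 37 + 8δ/(1−δ)
22 ≥ 37 − 29δ
δ ≥ 15/29.

15/29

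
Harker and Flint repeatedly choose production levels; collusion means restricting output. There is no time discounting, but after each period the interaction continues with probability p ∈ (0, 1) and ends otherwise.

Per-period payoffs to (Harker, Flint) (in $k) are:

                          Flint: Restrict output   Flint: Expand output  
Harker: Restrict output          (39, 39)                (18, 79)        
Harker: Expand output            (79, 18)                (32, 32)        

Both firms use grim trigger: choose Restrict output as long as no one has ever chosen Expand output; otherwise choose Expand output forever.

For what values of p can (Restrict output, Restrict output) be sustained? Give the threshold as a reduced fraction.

40/47

Expected cooperation value is 39 + p·39 + p²·39 + … = 39/(1−p); deviation gives 79 + p·32/(1−p).
39 ≥ 79(1−p) + 32p ⇒ 47p ≥ 40 ⇒ p ≥ 40/47.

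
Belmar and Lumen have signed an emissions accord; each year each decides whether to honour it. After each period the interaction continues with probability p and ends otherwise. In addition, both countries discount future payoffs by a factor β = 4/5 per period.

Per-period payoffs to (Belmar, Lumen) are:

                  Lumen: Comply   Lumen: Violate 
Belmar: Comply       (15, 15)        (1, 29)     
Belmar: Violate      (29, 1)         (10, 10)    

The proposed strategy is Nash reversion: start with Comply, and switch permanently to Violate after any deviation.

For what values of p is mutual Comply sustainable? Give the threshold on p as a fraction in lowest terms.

With continuation probability p and discount β, the effective per-period discount factor is βp.
Grim-trigger IC: βp ≥ (29−15)/(29−10) = 14/19.
So p ≥ (14/19)/(4/5) = 35/38.

35/38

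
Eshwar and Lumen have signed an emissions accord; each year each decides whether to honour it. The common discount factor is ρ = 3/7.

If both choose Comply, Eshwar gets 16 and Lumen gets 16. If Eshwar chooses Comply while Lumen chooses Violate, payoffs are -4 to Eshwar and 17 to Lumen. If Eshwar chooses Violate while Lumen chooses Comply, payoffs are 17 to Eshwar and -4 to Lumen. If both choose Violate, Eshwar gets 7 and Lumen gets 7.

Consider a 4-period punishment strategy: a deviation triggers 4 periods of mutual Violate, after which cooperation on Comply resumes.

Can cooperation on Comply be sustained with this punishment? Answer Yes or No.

Yes

Comparing payoff streams over the 5 periods until play realigns: cooperate → 16(1+ρ+…+ρ^4); deviate → 17 + 7(ρ+…+ρ^4).
Cooperation is sustained iff (16−7)(ρ+…+ρ^4) ≥ 17−16.
ρ+…+ρ^4 = 3/7·(1−(3/7)^4)/(1−3/7) = 0.7247, and (17−16)/(16−7) = 0.1111.
0.7247 ≥ 0.1111, so cooperation is sustainable.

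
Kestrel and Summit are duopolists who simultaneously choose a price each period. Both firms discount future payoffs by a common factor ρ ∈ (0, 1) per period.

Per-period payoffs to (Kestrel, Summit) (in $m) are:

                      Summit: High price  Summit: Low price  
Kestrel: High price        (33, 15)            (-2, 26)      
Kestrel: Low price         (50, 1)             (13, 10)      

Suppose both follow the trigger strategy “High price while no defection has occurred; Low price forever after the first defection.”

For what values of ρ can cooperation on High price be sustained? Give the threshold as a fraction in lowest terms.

Kestrel: cooperation gives 33 each period; deviation gives 50 once then 13 forever.
  33/(1−ρ) ≥ 50 + 13ρ/(1−ρ) ⇒ ρ ≥ 17/37.
Summit: cooperation gives 15 each period; deviation gives 26 once then 10 forever.
  ρ ≥ 11/16.
Both must hold, so the binding constraint is Summit's: ρ ≥ 11/16.

11/16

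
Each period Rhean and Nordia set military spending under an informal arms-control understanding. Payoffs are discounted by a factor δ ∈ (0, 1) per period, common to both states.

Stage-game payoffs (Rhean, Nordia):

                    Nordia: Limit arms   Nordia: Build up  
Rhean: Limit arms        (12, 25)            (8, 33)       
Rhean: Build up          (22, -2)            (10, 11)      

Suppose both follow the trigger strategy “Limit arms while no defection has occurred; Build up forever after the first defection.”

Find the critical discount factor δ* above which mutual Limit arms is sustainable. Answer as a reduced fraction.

Rhean's threshold: (22−12)/(22−10) = 5/6.
Nordia's threshold: (33−25)/(33−11) = 4/11.
5/6 > 4/11, so Rhean binds and δ* = 5/6.

5/6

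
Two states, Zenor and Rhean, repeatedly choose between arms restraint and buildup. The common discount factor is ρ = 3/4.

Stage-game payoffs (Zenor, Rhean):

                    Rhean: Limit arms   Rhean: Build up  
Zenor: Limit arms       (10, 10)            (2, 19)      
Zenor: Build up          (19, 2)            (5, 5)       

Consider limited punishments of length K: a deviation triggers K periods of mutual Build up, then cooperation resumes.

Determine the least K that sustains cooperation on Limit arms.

IC: ρ(1−ρ^K)/(1−ρ) ≥ (19−10)/(10−5) = 9/5.
With ρ = 3/4: need 1 − ρ^K ≥ 9/5·(1−3/4)/(3/4), i.e. ρ^K ≤ 0.4000.
Since (3/4)^3 = 0.4219 and (3/4)^4 = 0.3164, the smallest such K is 4.

4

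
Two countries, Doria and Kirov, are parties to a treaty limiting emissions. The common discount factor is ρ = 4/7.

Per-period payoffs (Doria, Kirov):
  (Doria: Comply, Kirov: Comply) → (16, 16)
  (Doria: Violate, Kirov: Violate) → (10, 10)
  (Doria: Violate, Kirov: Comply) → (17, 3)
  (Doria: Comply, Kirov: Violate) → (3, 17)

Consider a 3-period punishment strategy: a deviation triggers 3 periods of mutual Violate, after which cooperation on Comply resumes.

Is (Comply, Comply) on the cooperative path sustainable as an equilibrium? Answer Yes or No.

IC: ρ+…+ρ^3 ≥ (17−16)/(16−10) = 1/6.
At ρ = 4/7: partial sum = 1.0845 ≥ 0.1667. Cooperation sustainable.

Yes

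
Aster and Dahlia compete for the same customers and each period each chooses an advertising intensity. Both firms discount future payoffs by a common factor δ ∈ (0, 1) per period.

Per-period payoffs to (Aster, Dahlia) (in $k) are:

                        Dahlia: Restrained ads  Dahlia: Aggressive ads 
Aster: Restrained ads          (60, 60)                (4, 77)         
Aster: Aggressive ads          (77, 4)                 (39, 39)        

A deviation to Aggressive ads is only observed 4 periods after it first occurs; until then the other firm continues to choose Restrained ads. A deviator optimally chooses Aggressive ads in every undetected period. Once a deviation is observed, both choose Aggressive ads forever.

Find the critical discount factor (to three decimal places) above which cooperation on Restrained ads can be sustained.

0.818

The best deviation is to choose Aggressive ads for all 4 undetected periods, earning 77 each, then 39 forever once detected.
Deviation value: 77(1−δ^4)/(1−δ) + 39δ^4/(1−δ); cooperation value: 60/(1−δ).
IC: 60 ≥ 77(1−δ^4) + 39δ^4 = 77 − 38δ^4.
So δ^4 ≥ 17/38, giving δ ≥ (17/38)^(1/4) ≈ 0.818.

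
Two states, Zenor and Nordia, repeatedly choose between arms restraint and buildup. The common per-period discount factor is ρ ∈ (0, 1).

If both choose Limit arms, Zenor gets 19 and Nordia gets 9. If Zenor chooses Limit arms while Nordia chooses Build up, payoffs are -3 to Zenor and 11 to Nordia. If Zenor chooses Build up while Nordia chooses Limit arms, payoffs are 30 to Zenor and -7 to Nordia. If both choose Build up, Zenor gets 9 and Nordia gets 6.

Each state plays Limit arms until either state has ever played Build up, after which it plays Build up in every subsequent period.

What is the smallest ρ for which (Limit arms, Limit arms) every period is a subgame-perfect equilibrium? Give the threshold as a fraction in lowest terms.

11/21

Zenor: cooperation gives 19 each period; deviation gives 30 once then 9 forever.
  19/(1−ρ) ≥ 30 + 9ρ/(1−ρ) ⇒ ρ ≥ 11/21.
Nordia: cooperation gives 9 each period; deviation gives 11 once then 6 forever.
  ρ ≥ 2/5.
Both must hold, so the binding constraint is Zenor's: ρ ≥ 11/21.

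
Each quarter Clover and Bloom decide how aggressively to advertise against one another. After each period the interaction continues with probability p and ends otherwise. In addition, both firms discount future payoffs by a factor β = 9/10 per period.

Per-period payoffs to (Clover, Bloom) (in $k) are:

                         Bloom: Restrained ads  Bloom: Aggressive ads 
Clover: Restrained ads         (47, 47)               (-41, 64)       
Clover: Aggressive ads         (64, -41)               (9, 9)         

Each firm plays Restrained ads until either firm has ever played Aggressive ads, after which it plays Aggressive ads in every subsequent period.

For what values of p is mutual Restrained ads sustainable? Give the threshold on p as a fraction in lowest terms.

Expected continuation weight on next period's payoff is β·p = 9/10·p, which plays the role of the discount factor.
Cooperation requires 9/10·p ≥ (64−47)/(64−9) = 17/55, hence p ≥ 34/99.

34/99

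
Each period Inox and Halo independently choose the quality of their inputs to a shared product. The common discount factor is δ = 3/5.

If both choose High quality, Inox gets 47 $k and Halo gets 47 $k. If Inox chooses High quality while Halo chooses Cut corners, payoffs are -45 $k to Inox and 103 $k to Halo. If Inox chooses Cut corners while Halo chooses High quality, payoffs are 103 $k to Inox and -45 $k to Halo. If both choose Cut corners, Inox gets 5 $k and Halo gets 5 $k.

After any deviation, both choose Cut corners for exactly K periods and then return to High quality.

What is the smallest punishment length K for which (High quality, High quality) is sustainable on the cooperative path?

5

Need Σ_{k=1}^{K} δ^k ≥ (103−47)/(47−5) = 1.3333 at δ = 3/5.
At K = 4 the sum is 1.3056 < 1.3333; at K = 5 it is 1.3834 ≥ 1.3333.
So the minimum punishment length is K = 5.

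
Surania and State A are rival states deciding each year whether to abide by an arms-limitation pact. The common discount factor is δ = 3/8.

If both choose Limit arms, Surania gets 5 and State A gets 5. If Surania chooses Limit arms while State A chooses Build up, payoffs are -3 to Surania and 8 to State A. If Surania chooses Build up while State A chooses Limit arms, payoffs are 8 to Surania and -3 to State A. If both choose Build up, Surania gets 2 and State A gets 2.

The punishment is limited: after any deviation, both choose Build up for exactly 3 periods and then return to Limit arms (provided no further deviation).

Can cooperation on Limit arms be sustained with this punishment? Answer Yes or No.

No

Comparing payoff streams over the 4 periods until play realigns: cooperate → 5(1+δ+…+δ^3); deviate → 8 + 2(δ+…+δ^3).
Cooperation is sustained iff (5−2)(δ+…+δ^3) ≥ 8−5.
δ+…+δ^3 = 3/8·(1−(3/8)^3)/(1−3/8) = 0.5684, and (8−5)/(5−2) = 1.0000.
0.5684 < 1.0000, so cooperation is not sustainable.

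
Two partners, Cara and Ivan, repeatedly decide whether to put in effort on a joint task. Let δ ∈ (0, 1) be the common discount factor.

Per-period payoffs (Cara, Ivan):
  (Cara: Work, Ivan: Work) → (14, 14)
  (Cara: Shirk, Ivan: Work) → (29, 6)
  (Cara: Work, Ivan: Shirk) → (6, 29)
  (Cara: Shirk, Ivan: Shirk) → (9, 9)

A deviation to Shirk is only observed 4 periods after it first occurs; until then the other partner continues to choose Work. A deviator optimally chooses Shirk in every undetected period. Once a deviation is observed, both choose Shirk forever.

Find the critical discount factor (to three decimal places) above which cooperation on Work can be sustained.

0.931

The best deviation is to choose Shirk for all 4 undetected periods, earning 29 each, then 9 forever once detected.
Deviation value: 29(1−δ^4)/(1−δ) + 9δ^4/(1−δ); cooperation value: 14/(1−δ).
IC: 14 ≥ 29(1−δ^4) + 9δ^4 = 29 − 20δ^4.
So δ^4 ≥ 15/20 = 3/4, giving δ ≥ (3/4)^(1/4) ≈ 0.931.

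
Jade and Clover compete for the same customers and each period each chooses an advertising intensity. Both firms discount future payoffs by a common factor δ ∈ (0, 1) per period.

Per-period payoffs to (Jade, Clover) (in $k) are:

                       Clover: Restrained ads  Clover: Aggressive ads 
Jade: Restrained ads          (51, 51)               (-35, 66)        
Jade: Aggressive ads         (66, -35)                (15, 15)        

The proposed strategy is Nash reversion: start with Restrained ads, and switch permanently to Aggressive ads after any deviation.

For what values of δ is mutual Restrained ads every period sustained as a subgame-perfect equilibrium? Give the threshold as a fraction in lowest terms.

5/17

51/(1−δ) ≥ 66 + 15δ/(1−δ)
51 ≥ 66 − 51δ
δ ≥ 15/51 = 5/17.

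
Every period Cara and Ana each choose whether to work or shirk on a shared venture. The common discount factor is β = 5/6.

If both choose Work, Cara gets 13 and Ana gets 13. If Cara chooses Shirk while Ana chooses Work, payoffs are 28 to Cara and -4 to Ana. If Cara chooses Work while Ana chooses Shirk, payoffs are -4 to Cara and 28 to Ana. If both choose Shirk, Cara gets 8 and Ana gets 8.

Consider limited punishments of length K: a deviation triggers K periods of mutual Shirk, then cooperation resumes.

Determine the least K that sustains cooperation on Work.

6

No profitable deviation requires (13−8)(β+…+β^K) ≥ 28−13, i.e. β+…+β^K ≥ 3 ≈ 3.0000.
With β = 5/6, the partial sums are K=1: 0.8333, K=2: 1.5278, K=3: 2.1065, K=4: 2.5887, K=5: 2.9906, K=6: 3.3255.
K = 6 is the first length at which the sum reaches 3.0000.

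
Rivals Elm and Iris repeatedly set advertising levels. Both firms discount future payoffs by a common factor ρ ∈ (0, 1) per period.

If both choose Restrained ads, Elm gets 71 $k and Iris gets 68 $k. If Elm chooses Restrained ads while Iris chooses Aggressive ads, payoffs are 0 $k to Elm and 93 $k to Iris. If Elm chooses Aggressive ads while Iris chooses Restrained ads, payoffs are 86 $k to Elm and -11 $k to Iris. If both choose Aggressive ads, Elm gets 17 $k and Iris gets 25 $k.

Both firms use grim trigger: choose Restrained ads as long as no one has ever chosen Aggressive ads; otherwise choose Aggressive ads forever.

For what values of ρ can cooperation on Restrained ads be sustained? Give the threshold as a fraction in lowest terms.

25/68

For Elm: deviation gain 86−71 = 15, per-period punishment loss 71−17 = 54. IC gives ρ ≥ 15/69 = 5/23.
For Iris: gain 25, loss 43 per period, so ρ ≥ 25/68.
The tighter constraint is Iris's, so cooperation needs ρ ≥ 25/68.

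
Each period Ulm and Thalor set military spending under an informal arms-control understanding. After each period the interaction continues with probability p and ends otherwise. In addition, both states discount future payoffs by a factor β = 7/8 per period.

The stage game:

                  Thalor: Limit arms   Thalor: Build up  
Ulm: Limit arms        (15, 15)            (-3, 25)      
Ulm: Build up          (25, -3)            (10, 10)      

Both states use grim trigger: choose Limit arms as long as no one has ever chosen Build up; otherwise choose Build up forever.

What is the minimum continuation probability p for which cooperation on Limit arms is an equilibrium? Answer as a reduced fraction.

16/21

With continuation probability p and discount β, the effective per-period discount factor is βp.
Grim-trigger IC: βp ≥ (25−15)/(25−10) = 2/3.
So p ≥ (2/3)/(7/8) = 16/21.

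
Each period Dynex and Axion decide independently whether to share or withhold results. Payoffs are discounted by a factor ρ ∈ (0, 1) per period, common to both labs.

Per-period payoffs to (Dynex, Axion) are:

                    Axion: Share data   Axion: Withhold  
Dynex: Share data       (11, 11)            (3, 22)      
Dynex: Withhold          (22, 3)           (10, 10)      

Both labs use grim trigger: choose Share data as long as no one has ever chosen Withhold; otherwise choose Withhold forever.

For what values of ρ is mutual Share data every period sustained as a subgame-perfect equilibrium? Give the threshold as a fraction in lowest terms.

11/12

One-period gain from deviating is 22 − 11 = 11. The loss is 11 − 10 = 1 in every subsequent period, with present value 1·ρ/(1−ρ).
Deviation is unprofitable when 1·ρ/(1−ρ) ≥ 11, i.e. ρ/(1−ρ) ≥ 11.
Equivalently ρ ≥ 11/(11+1) = 11/12.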